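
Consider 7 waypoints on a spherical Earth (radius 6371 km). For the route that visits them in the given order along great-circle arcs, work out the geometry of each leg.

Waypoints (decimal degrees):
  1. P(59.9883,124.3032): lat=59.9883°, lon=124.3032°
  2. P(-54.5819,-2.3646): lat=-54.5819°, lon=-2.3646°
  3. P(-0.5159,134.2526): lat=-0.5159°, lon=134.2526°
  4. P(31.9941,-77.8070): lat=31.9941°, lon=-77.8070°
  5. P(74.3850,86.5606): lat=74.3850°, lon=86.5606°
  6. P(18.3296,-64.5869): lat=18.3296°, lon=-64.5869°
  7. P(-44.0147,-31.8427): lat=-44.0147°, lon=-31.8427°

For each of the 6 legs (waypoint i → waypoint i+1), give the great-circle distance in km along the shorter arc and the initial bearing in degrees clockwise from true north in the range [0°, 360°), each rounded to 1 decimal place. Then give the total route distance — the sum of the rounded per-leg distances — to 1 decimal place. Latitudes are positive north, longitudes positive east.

Leg 1: φ1=1.0469933, φ2=-0.9526339, Δφ=-1.9996272, Δλ=-2.2107702 rad; a=sin²(Δφ/2)+cosφ1·cosφ2·sin²(Δλ/2)=0.9393918396; c=2·atan2(√a, √(1-a))=2.644103753; dist=6371·c=16845.585 ≈ 16845.6 km; running total=16845.6 km
Leg 1 bearing: y=sinΔλ·cosφ2=-0.46485454, x=cosφ1·sinφ2-sinφ1·cosφ2·cosΔλ=-0.10793284; θ=atan2(y, x)=-103.0717° <0 so +360° → 256.9283° ≈ 256.9°
Leg 2: φ1=-0.9526339, φ2=-0.0090042, Δφ=0.9436297, Δλ=2.3844200 rad; a=sin²(Δφ/2)+cosφ1·cosφ2·sin²(Δλ/2)=0.7069213779; c=2·atan2(√a, √(1-a))=1.997467552; dist=6371·c=12725.866 ≈ 12725.9 km; running total=29571.5 km
Leg 2 bearing: y=sinΔλ·cosφ2=0.68684152, x=cosφ1·sinφ2-sinφ1·cosφ2·cosΔλ=-0.59748046; θ=atan2(y, x)=131.0199° ≈ 131.0°
Leg 3: φ1=-0.0090042, φ2=0.5584024, Δφ=0.5674065, Δλ=-3.7011382 rad; a=sin²(Δφ/2)+cosφ1·cosφ2·sin²(Δλ/2)=0.8617527219; c=2·atan2(√a, √(1-a))=2.379663234; dist=6371·c=15160.834 ≈ 15160.8 km; running total=44732.3 km
Leg 3 bearing: y=sinΔλ·cosφ2=0.45017385, x=cosφ1·sinφ2-sinφ1·cosφ2·cosΔλ=0.52333868; θ=atan2(y, x)=40.7020° ≈ 40.7°
Leg 4: φ1=0.5584024, φ2=1.2982632, Δφ=0.7398608, Δλ=2.8687558 rad; a=sin²(Δφ/2)+cosφ1·cosφ2·sin²(Δλ/2)=0.3547821467; c=2·atan2(√a, √(1-a))=1.276114187; dist=6371·c=8130.123 ≈ 8130.1 km; running total=52862.4 km
Leg 4 bearing: y=sinΔλ·cosφ2=0.07253227, x=cosφ1·sinφ2-sinφ1·cosφ2·cosΔλ=0.95414159; θ=atan2(y, x)=4.3472° ≈ 4.3°
Leg 5: φ1=1.2982632, φ2=0.3199119, Δφ=-0.9783513, Δλ=-2.6380215 rad; a=sin²(Δφ/2)+cosφ1·cosφ2·sin²(Δλ/2)=0.4604603139; c=2·atan2(√a, √(1-a))=1.491634301; dist=6371·c=9503.202 ≈ 9503.2 km; running total=62365.6 km
Leg 5 bearing: y=sinΔλ·cosφ2=-0.45807303, x=cosφ1·sinφ2-sinφ1·cosφ2·cosΔλ=0.88539006; θ=atan2(y, x)=-27.3556° <0 so +360° → 332.6444° ≈ 332.6°
Leg 6: φ1=0.3199119, φ2=-0.7682014, Δφ=-1.0881133, Δλ=0.5714941 rad; a=sin²(Δφ/2)+cosφ1·cosφ2·sin²(Δλ/2)=0.3221618711; c=2·atan2(√a, √(1-a))=1.207158786; dist=6371·c=7690.809 ≈ 7690.8 km; running total=70056.4 km
Leg 6 bearing: y=sinΔλ·cosφ2=0.38898681, x=cosφ1·sinφ2-sinφ1·cosφ2·cosΔλ=-0.84981390; θ=atan2(y, x)=155.4049° ≈ 155.4°

Leg 1: dist=16845.6 km, bearing=256.9°
Leg 2: dist=12725.9 km, bearing=131.0°
Leg 3: dist=15160.8 km, bearing=40.7°
Leg 4: dist=8130.1 km, bearing=4.3°
Leg 5: dist=9503.2 km, bearing=332.6°
Leg 6: dist=7690.8 km, bearing=155.4°
Total: 70056.4 km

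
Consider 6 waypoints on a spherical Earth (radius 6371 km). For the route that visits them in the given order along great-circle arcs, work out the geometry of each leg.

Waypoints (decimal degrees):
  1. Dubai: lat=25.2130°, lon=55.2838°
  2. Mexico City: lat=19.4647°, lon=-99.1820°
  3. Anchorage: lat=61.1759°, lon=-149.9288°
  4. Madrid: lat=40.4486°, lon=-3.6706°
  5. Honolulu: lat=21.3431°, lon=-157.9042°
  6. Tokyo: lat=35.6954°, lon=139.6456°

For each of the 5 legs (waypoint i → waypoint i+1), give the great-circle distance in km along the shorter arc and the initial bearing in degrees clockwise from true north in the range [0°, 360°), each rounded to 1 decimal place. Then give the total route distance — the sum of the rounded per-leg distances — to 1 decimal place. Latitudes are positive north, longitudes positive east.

Leg 1: φ1=0.4400499, φ2=0.3397231, Δφ=-0.1003268, Δλ=-2.6959368 rad; a=sin²(Δφ/2)+cosφ1·cosφ2·sin²(Δλ/2)=0.8138784588; c=2·atan2(√a, √(1-a))=2.249464555; dist=6371·c=14331.339 ≈ 14331.3 km; running total=14331.3 km
Leg 1 bearing: y=sinΔλ·cosφ2=-0.40641398, x=cosφ1·sinφ2-sinφ1·cosφ2·cosΔλ=0.66388925; θ=atan2(y, x)=-31.4738° <0 so +360° → 328.5262° ≈ 328.5°
Leg 2: φ1=0.3397231, φ2=1.0677209, Δφ=0.7279978, Δλ=-0.8856987 rad; a=sin²(Δφ/2)+cosφ1·cosφ2·sin²(Δλ/2)=0.2102162116; c=2·atan2(√a, √(1-a))=0.952598366; dist=6371·c=6069.004 ≈ 6069.0 km; running total=20400.3 km
Leg 2 bearing: y=sinΔλ·cosφ2=-0.37333487, x=cosφ1·sinφ2-sinφ1·cosφ2·cosΔλ=0.72437732; θ=atan2(y, x)=-27.2660° <0 so +360° → 332.7340° ≈ 332.7°
Leg 3: φ1=1.0677209, φ2=0.7059612, Δφ=-0.3617596, Δλ=2.5526871 rad; a=sin²(Δφ/2)+cosφ1·cosφ2·sin²(Δλ/2)=0.3683501937; c=2·atan2(√a, √(1-a))=1.304355411; dist=6371·c=8310.048 ≈ 8310.0 km; running total=28710.3 km
Leg 3 bearing: y=sinΔλ·cosφ2=0.42269188, x=cosφ1·sinφ2-sinφ1·cosφ2·cosΔλ=0.86718216; θ=atan2(y, x)=25.9861° ≈ 26.0°
Leg 4: φ1=0.7059612, φ2=0.3725074, Δφ=-0.3334539, Δλ=-2.6918841 rad; a=sin²(Δφ/2)+cosφ1·cosφ2·sin²(Δλ/2)=0.7011026873; c=2·atan2(√a, √(1-a))=1.984720701; dist=6371·c=12644.656 ≈ 12644.7 km; running total=41355.0 km
Leg 4 bearing: y=sinΔλ·cosφ2=-0.40489012, x=cosφ1·sinφ2-sinφ1·cosφ2·cosΔλ=0.82115457; θ=atan2(y, x)=-26.2467° <0 so +360° → 333.7533° ≈ 333.8°
Leg 5: φ1=0.3725074, φ2=0.6230023, Δφ=0.2504949, Δλ=5.1932237 rad; a=sin²(Δφ/2)+cosφ1·cosφ2·sin²(Δλ/2)=0.2188889934; c=2·atan2(√a, √(1-a))=0.973726093; dist=6371·c=6203.609 ≈ 6203.6 km; running total=47558.6 km
Leg 5 bearing: y=sinΔλ·cosφ2=-0.72004223, x=cosφ1·sinφ2-sinφ1·cosφ2·cosΔλ=0.40675004; θ=atan2(y, x)=-60.5380° <0 so +360° → 299.4620° ≈ 299.5°

Leg 1: dist=14331.3 km, bearing=328.5°
Leg 2: dist=6069.0 km, bearing=332.7°
Leg 3: dist=8310.0 km, bearing=26.0°
Leg 4: dist=12644.7 km, bearing=333.8°
Leg 5: dist=6203.6 km, bearing=299.5°
Total: 47558.6 km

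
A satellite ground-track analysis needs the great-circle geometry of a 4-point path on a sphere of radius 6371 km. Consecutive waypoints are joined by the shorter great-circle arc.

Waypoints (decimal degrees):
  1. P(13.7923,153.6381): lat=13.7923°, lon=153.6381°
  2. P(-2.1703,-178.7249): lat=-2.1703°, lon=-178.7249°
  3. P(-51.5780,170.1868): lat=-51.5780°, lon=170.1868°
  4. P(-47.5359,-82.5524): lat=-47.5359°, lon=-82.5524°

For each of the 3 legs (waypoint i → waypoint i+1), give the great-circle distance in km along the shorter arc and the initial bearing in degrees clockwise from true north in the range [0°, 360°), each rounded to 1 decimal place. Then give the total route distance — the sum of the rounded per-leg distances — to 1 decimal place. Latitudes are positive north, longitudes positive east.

Leg 1: dist=3526.0 km, bearing=118.1°
Leg 2: dist=5590.5 km, bearing=188.9°
Leg 3: dist=7009.0 km, bearing=133.7°
Total: 16125.5 km

Leg 1: φ1=0.2407210, φ2=-0.0378789, Δφ=-0.2785999, Δλ=-5.8008287 rad; a=sin²(Δφ/2)+cosφ1·cosφ2·sin²(Δλ/2)=0.0746425455; c=2·atan2(√a, √(1-a))=0.553452420; dist=6371·c=3526.045 ≈ 3526.0 km; running total=3526.0 km
Leg 1 bearing: y=sinΔλ·cosφ2=0.46353548, x=cosφ1·sinφ2-sinφ1·cosφ2·cosΔλ=-0.24782857; θ=atan2(y, x)=118.1311° ≈ 118.1°
Leg 2: φ1=-0.0378789, φ2=-0.9002059, Δφ=-0.8623270, Δλ=6.0896580 rad; a=sin²(Δφ/2)+cosφ1·cosφ2·sin²(Δλ/2)=0.1804603678; c=2·atan2(√a, √(1-a))=0.877495754; dist=6371·c=5590.525 ≈ 5590.5 km; running total=9116.5 km
Leg 2 bearing: y=sinΔλ·cosφ2=-0.11951799, x=cosφ1·sinφ2-sinφ1·cosφ2·cosΔλ=-0.75979809; θ=atan2(y, x)=-171.0605° <0 so +360° → 188.9395° ≈ 188.9°
Leg 3: φ1=-0.9002059, φ2=-0.8296580, Δφ=0.0705480, Δλ=-4.4111312 rad; a=sin²(Δφ/2)+cosφ1·cosφ2·sin²(Δλ/2)=0.2732683435; c=2·atan2(√a, √(1-a))=1.100149015; dist=6371·c=7009.049 ≈ 7009.0 km; running total=16125.5 km
Leg 3 bearing: y=sinΔλ·cosφ2=0.64472307, x=cosφ1·sinφ2-sinφ1·cosφ2·cosΔλ=-0.61538865; θ=atan2(y, x)=133.6664° ≈ 133.7°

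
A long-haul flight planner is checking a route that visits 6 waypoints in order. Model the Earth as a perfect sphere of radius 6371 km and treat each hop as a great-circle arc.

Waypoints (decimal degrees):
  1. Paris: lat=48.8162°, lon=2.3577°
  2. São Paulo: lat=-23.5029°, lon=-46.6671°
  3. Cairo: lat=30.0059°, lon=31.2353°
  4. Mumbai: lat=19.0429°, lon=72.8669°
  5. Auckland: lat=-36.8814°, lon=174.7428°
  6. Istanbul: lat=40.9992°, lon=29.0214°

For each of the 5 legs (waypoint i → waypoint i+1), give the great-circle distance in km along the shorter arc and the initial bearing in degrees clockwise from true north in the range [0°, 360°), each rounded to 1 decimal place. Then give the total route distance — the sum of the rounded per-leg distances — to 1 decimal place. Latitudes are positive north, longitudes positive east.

Leg 1: dist=9396.1 km, bearing=224.1°
Leg 2: dist=10217.8 km, bearing=57.9°
Leg 3: dist=4358.3 km, bearing=96.4°
Leg 4: dist=12295.3 km, bearing=123.3°
Leg 5: dist=17034.8 km, bearing=289.5°
Total: 53302.3 km

Leg 1: φ1=0.8520034, φ2=-0.4102030, Δφ=-1.2622064, Δλ=-0.8556442 rad; a=sin²(Δφ/2)+cosφ1·cosφ2·sin²(Δλ/2)=0.4520851884; c=2·atan2(√a, √(1-a))=1.474819422; dist=6371·c=9396.075 ≈ 9396.1 km; running total=9396.1 km
Leg 1 bearing: y=sinΔλ·cosφ2=-0.69235914, x=cosφ1·sinφ2-sinφ1·cosφ2·cosΔλ=-0.71516118; θ=atan2(y, x)=-135.9281° <0 so +360° → 224.0719° ≈ 224.1°
Leg 2: φ1=-0.4102030, φ2=0.5237018, Δφ=0.9339047, Δλ=1.3596534 rad; a=sin²(Δφ/2)+cosφ1·cosφ2·sin²(Δλ/2)=0.5165004461; c=2·atan2(√a, √(1-a))=1.603803212; dist=6371·c=10217.830 ≈ 10217.8 km; running total=19613.9 km
Leg 2 bearing: y=sinΔλ·cosφ2=0.84674238, x=cosφ1·sinφ2-sinφ1·cosφ2·cosΔλ=0.53097861; θ=atan2(y, x)=57.9088° ≈ 57.9°
Leg 3: φ1=0.5237018, φ2=0.3323613, Δφ=-0.1913404, Δλ=0.7266085 rad; a=sin²(Δφ/2)+cosφ1·cosφ2·sin²(Δλ/2)=0.1124989281; c=2·atan2(√a, √(1-a))=0.684077839; dist=6371·c=4358.260 ≈ 4358.3 km; running total=23972.2 km
Leg 3 bearing: y=sinΔλ·cosφ2=0.62798231, x=cosφ1·sinφ2-sinφ1·cosφ2·cosΔλ=-0.07078062; θ=atan2(y, x)=96.4307° ≈ 96.4°
Leg 4: φ1=0.3323613, φ2=-0.6437019, Δφ=-0.9760632, Δλ=1.7780699 rad; a=sin²(Δφ/2)+cosφ1·cosφ2·sin²(Δλ/2)=0.6757094818; c=2·atan2(√a, √(1-a))=1.929882633; dist=6371·c=12295.282 ≈ 12295.3 km; running total=36267.5 km
Leg 4 bearing: y=sinΔλ·cosφ2=0.78275862, x=cosφ1·sinφ2-sinφ1·cosφ2·cosΔλ=-0.51360847; θ=atan2(y, x)=123.2710° ≈ 123.3°
Leg 5: φ1=-0.6437019, φ2=0.7155710, Δφ=1.3592729, Δλ=-2.5433182 rad; a=sin²(Δφ/2)+cosφ1·cosφ2·sin²(Δλ/2)=0.9462819300; c=2·atan2(√a, √(1-a))=2.673795715; dist=6371·c=17034.752 ≈ 17034.8 km; running total=53302.3 km
Leg 5 bearing: y=sinΔλ·cosφ2=-0.42507077, x=cosφ1·sinφ2-sinφ1·cosφ2·cosΔλ=0.15048121; θ=atan2(y, x)=-70.5053° <0 so +360° → 289.4947° ≈ 289.5°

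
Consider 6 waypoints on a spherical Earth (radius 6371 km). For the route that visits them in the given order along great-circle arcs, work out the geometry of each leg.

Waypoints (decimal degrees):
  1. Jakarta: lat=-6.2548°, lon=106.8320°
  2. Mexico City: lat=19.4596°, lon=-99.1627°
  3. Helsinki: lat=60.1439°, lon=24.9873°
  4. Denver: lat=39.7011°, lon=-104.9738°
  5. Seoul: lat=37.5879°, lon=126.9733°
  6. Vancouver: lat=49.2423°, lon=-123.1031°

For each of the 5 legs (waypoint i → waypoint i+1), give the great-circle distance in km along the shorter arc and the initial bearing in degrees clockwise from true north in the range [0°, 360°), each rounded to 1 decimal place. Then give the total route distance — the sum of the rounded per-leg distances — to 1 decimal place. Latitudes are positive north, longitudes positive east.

Leg 1: dist=16845.0 km, bearing=60.0°
Leg 2: dist=9845.5 km, bearing=24.3°
Leg 3: dist=8012.8 km, bearing=321.7°
Leg 4: dist=9919.3 km, bearing=321.4°
Leg 5: dist=8161.3 km, bearing=39.8°
Total: 52783.9 km

Leg 1: φ1=-0.1091669, φ2=0.3396341, Δφ=0.4488009, Δλ=-3.5952858 rad; a=sin²(Δφ/2)+cosφ1·cosφ2·sin²(Δλ/2)=0.9393705433; c=2·atan2(√a, √(1-a))=2.644014509; dist=6371·c=16845.016 ≈ 16845.0 km; running total=16845.0 km
Leg 1 bearing: y=sinΔλ·cosφ2=0.41325152, x=cosφ1·sinφ2-sinφ1·cosφ2·cosΔλ=0.23882481; θ=atan2(y, x)=59.9757° ≈ 60.0°
Leg 2: φ1=0.3396341, φ2=1.0497091, Δφ=0.7100750, Δλ=2.1668263 rad; a=sin²(Δφ/2)+cosφ1·cosφ2·sin²(Δλ/2)=0.4872841159; c=2·atan2(√a, √(1-a))=1.545361816; dist=6371·c=9845.500 ≈ 9845.5 km; running total=26690.5 km
Leg 2 bearing: y=sinΔλ·cosφ2=0.41198408, x=cosφ1·sinφ2-sinφ1·cosφ2·cosΔλ=0.91083607; θ=atan2(y, x)=24.3379° ≈ 24.3°
Leg 3: φ1=1.0497091, φ2=0.6929149, Δφ=-0.3567942, Δλ=-2.2682491 rad; a=sin²(Δφ/2)+cosφ1·cosφ2·sin²(Δλ/2)=0.3459991141; c=2·atan2(√a, √(1-a))=1.257704345; dist=6371·c=8012.834 ≈ 8012.8 km; running total=34703.3 km
Leg 3 bearing: y=sinΔλ·cosφ2=-0.58972049, x=cosφ1·sinφ2-sinφ1·cosφ2·cosΔλ=0.74656858; θ=atan2(y, x)=-38.3055° <0 so +360° → 321.6945° ≈ 321.7°
Leg 4: φ1=0.6929149, φ2=0.6560326, Δφ=-0.0368823, Δλ=4.0482406 rad; a=sin²(Δφ/2)+cosφ1·cosφ2·sin²(Δλ/2)=0.4930773279; c=2·atan2(√a, √(1-a))=1.556950540; dist=6371·c=9919.332 ≈ 9919.3 km; running total=44622.6 km
Leg 4 bearing: y=sinΔλ·cosφ2=-0.62398358, x=cosφ1·sinφ2-sinφ1·cosφ2·cosΔλ=0.78131478; θ=atan2(y, x)=-38.6120° <0 so +360° → 321.3880° ≈ 321.4°
Leg 5: φ1=0.6560326, φ2=0.8594403, Δφ=0.2034077, Δλ=-4.3646566 rad; a=sin²(Δφ/2)+cosφ1·cosφ2·sin²(Δλ/2)=0.3571239138; c=2·atan2(√a, √(1-a))=1.281005090; dist=6371·c=8161.283 ≈ 8161.3 km; running total=52783.9 km
Leg 5 bearing: y=sinΔλ·cosφ2=0.61378639, x=cosφ1·sinφ2-sinφ1·cosφ2·cosΔλ=0.73594291; θ=atan2(y, x)=39.8286° ≈ 39.8°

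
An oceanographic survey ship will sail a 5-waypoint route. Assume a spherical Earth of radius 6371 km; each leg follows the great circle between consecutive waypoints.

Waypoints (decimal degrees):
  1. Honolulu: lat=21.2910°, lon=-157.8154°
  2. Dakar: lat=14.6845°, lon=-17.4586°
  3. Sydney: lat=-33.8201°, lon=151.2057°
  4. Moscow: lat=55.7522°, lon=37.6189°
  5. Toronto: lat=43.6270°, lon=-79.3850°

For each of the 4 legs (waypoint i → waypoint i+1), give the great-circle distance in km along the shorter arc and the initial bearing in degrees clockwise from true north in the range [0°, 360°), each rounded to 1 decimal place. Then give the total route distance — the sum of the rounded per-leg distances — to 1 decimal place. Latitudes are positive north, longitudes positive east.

Leg 1: dist=14123.2 km, bearing=50.6°
Leg 2: dist=17601.0 km, bearing=153.8°
Leg 3: dist=14491.8 km, bearing=317.4°
Leg 4: dist=7487.1 km, bearing=315.7°
Total: 53703.1 km

Leg 1: φ1=0.3715981, φ2=0.2562929, Δφ=-0.1153052, Δλ=2.4496883 rad; a=sin²(Δφ/2)+cosφ1·cosφ2·sin²(Δλ/2)=0.8009976306; c=2·atan2(√a, √(1-a))=2.216793852; dist=6371·c=14123.194 ≈ 14123.2 km; running total=14123.2 km
Leg 1 bearing: y=sinΔλ·cosφ2=0.61716521, x=cosφ1·sinφ2-sinφ1·cosφ2·cosΔλ=0.50666440; θ=atan2(y, x)=50.6156° ≈ 50.6°
Leg 2: φ1=0.2562929, φ2=-0.5902721, Δφ=-0.8465650, Δλ=2.9437474 rad; a=sin²(Δφ/2)+cosφ1·cosφ2·sin²(Δλ/2)=0.9645340322; c=2·atan2(√a, √(1-a))=2.762681781; dist=6371·c=17601.046 ≈ 17601.0 km; running total=31724.2 km
Leg 2 bearing: y=sinΔλ·cosφ2=0.16329754, x=cosφ1·sinφ2-sinφ1·cosφ2·cosΔλ=-0.33191331; θ=atan2(y, x)=153.8033° ≈ 153.8°
Leg 3: φ1=-0.5902721, φ2=0.9730595, Δφ=1.5633316, Δλ=-1.9824636 rad; a=sin²(Δφ/2)+cosφ1·cosφ2·sin²(Δλ/2)=0.8235820329; c=2·atan2(√a, √(1-a))=2.274654877; dist=6371·c=14491.826 ≈ 14491.8 km; running total=46216.0 km
Leg 3 bearing: y=sinΔλ·cosφ2=-0.51575627, x=cosφ1·sinφ2-sinφ1·cosφ2·cosΔλ=0.56140373; θ=atan2(y, x)=-42.5734° <0 so +360° → 317.4266° ≈ 317.4°
Leg 4: φ1=0.9730595, φ2=0.7614348, Δφ=-0.2116247, Δλ=-2.0421033 rad; a=sin²(Δφ/2)+cosφ1·cosφ2·sin²(Δλ/2)=0.3073168090; c=2·atan2(√a, √(1-a))=1.175191489; dist=6371·c=7487.145 ≈ 7487.1 km; running total=53703.1 km
Leg 4 bearing: y=sinΔλ·cosφ2=-0.64492986, x=cosφ1·sinφ2-sinφ1·cosφ2·cosΔλ=0.65996836; θ=atan2(y, x)=-44.3397° <0 so +360° → 315.6603° ≈ 315.7°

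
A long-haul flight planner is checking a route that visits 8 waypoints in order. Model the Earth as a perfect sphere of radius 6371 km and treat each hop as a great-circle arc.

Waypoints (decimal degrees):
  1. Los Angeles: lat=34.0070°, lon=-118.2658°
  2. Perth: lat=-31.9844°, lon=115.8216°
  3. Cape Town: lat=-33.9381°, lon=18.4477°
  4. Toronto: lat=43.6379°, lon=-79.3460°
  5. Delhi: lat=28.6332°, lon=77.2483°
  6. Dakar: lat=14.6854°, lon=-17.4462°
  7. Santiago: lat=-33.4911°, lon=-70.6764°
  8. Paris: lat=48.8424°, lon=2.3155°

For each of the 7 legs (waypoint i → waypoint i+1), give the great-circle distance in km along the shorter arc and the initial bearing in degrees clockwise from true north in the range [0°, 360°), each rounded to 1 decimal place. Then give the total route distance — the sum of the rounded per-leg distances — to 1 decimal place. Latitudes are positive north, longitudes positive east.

Leg 1: dist=15025.4 km, bearing=256.8°
Leg 2: dist=8689.5 km, bearing=237.2°
Leg 3: dist=13101.0 km, bearing=305.8°
Leg 4: dist=11632.1 km, bearing=21.1°
Leg 5: dist=9676.1 km, bearing=285.1°
Leg 6: dist=7776.9 km, bearing=225.3°
Leg 7: dist=11649.7 km, bearing=40.6°
Total: 77550.7 km

Leg 1: φ1=0.5935341, φ2=-0.5582331, Δφ=-1.1517672, Δλ=4.0855959 rad; a=sin²(Δφ/2)+cosφ1·cosφ2·sin²(Δλ/2)=0.8543350680; c=2·atan2(√a, √(1-a))=2.358407859; dist=6371·c=15025.416 ≈ 15025.4 km; running total=15025.4 km
Leg 1 bearing: y=sinΔλ·cosφ2=-0.68696173, x=cosφ1·sinφ2-sinφ1·cosφ2·cosΔλ=-0.16084223; θ=atan2(y, x)=-103.1776° <0 so +360° → 256.8224° ≈ 256.8°
Leg 2: φ1=-0.5582331, φ2=-0.5923316, Δφ=-0.0340985, Δλ=-1.6994952 rad; a=sin²(Δφ/2)+cosφ1·cosφ2·sin²(Δλ/2)=0.3972957970; c=2·atan2(√a, √(1-a))=1.363915333; dist=6371·c=8689.505 ≈ 8689.5 km; running total=23714.9 km
Leg 2 bearing: y=sinΔλ·cosφ2=-0.82277986, x=cosφ1·sinφ2-sinφ1·cosφ2·cosΔλ=-0.52994404; θ=atan2(y, x)=-122.7852° <0 so +360° → 237.2148° ≈ 237.2°
Leg 3: φ1=-0.5923316, φ2=0.7616250, Δφ=1.3539566, Δλ=-1.7068221 rad; a=sin²(Δφ/2)+cosφ1·cosφ2·sin²(Δλ/2)=0.7333506649; c=2·atan2(√a, √(1-a))=2.056353642; dist=6371·c=13101.029 ≈ 13101.0 km; running total=36815.9 km
Leg 3 bearing: y=sinΔλ·cosφ2=-0.71703040, x=cosφ1·sinφ2-sinφ1·cosφ2·cosΔλ=0.51774248; θ=atan2(y, x)=-54.1683° <0 so +360° → 305.8317° ≈ 305.8°
Leg 4: φ1=0.7616250, φ2=0.4997436, Δφ=-0.2618814, Δλ=2.7330861 rad; a=sin²(Δφ/2)+cosφ1·cosφ2·sin²(Δλ/2)=0.6261227187; c=2·atan2(√a, √(1-a))=1.825796356; dist=6371·c=11632.149 ≈ 11632.1 km; running total=48448.0 km
Leg 4 bearing: y=sinΔλ·cosφ2=0.34865900, x=cosφ1·sinφ2-sinφ1·cosφ2·cosΔλ=0.90266779; θ=atan2(y, x)=21.1193° ≈ 21.1°
Leg 5: φ1=0.4997436, φ2=0.2563086, Δφ=-0.2434350, Δλ=-1.6527308 rad; a=sin²(Δφ/2)+cosφ1·cosφ2·sin²(Δλ/2)=0.4740022192; c=2·atan2(√a, √(1-a))=1.518777308; dist=6371·c=9676.130 ≈ 9676.1 km; running total=58124.1 km
Leg 5 bearing: y=sinΔλ·cosφ2=-0.96408722, x=cosφ1·sinφ2-sinφ1·cosφ2·cosΔλ=0.26044632; θ=atan2(y, x)=-74.8825° <0 so +360° → 285.1175° ≈ 285.1°
Leg 6: φ1=0.2563086, φ2=-0.5845300, Δφ=-0.8408385, Δλ=-0.9290423 rad; a=sin²(Δφ/2)+cosφ1·cosφ2·sin²(Δλ/2)=0.3284905715; c=2·atan2(√a, √(1-a))=1.220667462; dist=6371·c=7776.872 ≈ 7776.9 km; running total=65901.0 km
Leg 6 bearing: y=sinΔλ·cosφ2=-0.66805040, x=cosφ1·sinφ2-sinφ1·cosφ2·cosΔλ=-0.66033834; θ=atan2(y, x)=-134.6674° <0 so +360° → 225.3326° ≈ 225.3°
Leg 7: φ1=-0.5845300, φ2=0.8524607, Δφ=1.4369907, Δλ=1.2739490 rad; a=sin²(Δφ/2)+cosφ1·cosφ2·sin²(Δλ/2)=0.6274552882; c=2·atan2(√a, √(1-a))=1.828551550; dist=6371·c=11649.702 ≈ 11649.7 km; running total=77550.7 km
Leg 7 bearing: y=sinΔλ·cosφ2=0.62934801, x=cosφ1·sinφ2-sinφ1·cosφ2·cosΔλ=0.73412647; θ=atan2(y, x)=40.6056° ≈ 40.6°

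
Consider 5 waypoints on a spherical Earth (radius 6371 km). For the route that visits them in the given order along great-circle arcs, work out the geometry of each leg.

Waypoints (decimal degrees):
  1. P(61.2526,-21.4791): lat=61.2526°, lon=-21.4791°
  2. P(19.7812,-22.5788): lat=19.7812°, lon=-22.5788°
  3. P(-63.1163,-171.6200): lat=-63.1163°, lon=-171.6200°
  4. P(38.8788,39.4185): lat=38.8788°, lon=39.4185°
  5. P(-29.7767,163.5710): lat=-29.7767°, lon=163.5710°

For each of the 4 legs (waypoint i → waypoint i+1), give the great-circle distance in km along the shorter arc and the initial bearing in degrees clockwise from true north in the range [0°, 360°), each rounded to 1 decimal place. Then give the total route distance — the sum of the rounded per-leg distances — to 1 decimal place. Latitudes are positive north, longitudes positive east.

Leg 1: φ1=1.0690595, φ2=0.3452471, Δφ=-0.7238125, Δλ=-0.0191934 rad; a=sin²(Δφ/2)+cosφ1·cosφ2·sin²(Δλ/2)=0.1253984869; c=2·atan2(√a, √(1-a))=0.723938337; dist=6371·c=4612.211 ≈ 4612.2 km; running total=4612.2 km
Leg 1 bearing: y=sinΔλ·cosφ2=-0.01805971, x=cosφ1·sinφ2-sinφ1·cosφ2·cosΔλ=-0.66209416; θ=atan2(y, x)=-178.4376° <0 so +360° → 181.5624° ≈ 181.6°
Leg 2: φ1=0.3452471, φ2=-1.1015872, Δφ=-1.4468343, Δλ=-2.6012597 rad; a=sin²(Δφ/2)+cosφ1·cosφ2·sin²(Δλ/2)=0.8333674268; c=2·atan2(√a, √(1-a))=2.300615469; dist=6371·c=14657.221 ≈ 14657.2 km; running total=19269.4 km
Leg 2 bearing: y=sinΔλ·cosφ2=-0.23261165, x=cosφ1·sinφ2-sinφ1·cosφ2·cosΔλ=-0.70806529; θ=atan2(y, x)=-161.8138° <0 so +360° → 198.1862° ≈ 198.2°
Leg 3: φ1=-1.1015872, φ2=0.6785631, Δφ=1.7801503, Δλ=3.6833167 rad; a=sin²(Δφ/2)+cosφ1·cosφ2·sin²(Δλ/2)=0.9307254697; c=2·atan2(√a, √(1-a))=2.608916188; dist=6371·c=16621.405 ≈ 16621.4 km; running total=35890.8 km
Leg 3 bearing: y=sinΔλ·cosφ2=-0.40139279, x=cosφ1·sinφ2-sinφ1·cosφ2·cosΔλ=-0.31110466; θ=atan2(y, x)=-127.7779° <0 so +360° → 232.2221° ≈ 232.2°
Leg 4: φ1=0.6785631, φ2=-0.5197015, Δφ=-1.1982645, Δλ=2.1668699 rad; a=sin²(Δφ/2)+cosφ1·cosφ2·sin²(Δλ/2)=0.8455240447; c=2·atan2(√a, √(1-a))=2.333734400; dist=6371·c=14868.222 ≈ 14868.2 km; running total=50759.0 km
Leg 4 bearing: y=sinΔλ·cosφ2=0.71828326, x=cosφ1·sinφ2-sinφ1·cosφ2·cosΔλ=-0.08075705; θ=atan2(y, x)=96.4149° ≈ 96.4°

Leg 1: dist=4612.2 km, bearing=181.6°
Leg 2: dist=14657.2 km, bearing=198.2°
Leg 3: dist=16621.4 km, bearing=232.2°
Leg 4: dist=14868.2 km, bearing=96.4°
Total: 50759.0 km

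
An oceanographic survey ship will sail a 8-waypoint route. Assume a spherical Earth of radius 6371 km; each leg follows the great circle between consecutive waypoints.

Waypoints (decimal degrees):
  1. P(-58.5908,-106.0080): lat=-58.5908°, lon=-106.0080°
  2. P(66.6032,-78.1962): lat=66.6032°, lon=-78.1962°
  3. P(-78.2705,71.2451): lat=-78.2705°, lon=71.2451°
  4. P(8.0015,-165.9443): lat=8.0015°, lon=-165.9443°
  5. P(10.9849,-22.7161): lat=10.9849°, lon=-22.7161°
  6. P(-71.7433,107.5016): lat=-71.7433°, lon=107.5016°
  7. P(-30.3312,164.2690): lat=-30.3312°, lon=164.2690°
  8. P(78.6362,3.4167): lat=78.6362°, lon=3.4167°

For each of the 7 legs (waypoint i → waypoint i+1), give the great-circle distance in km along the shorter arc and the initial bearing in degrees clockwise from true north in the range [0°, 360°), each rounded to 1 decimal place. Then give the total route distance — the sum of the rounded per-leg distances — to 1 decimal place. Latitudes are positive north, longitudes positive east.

Leg 1: φ1=-1.0226024, φ2=1.1624451, Δφ=2.1850475, Δλ=0.4854075 rad; a=sin²(Δφ/2)+cosφ1·cosφ2·sin²(Δλ/2)=0.8001260408; c=2·atan2(√a, √(1-a))=2.214612575; dist=6371·c=14109.297 ≈ 14109.3 km; running total=14109.3 km
Leg 1 bearing: y=sinΔλ·cosφ2=0.18527290, x=cosφ1·sinφ2-sinφ1·cosφ2·cosΔλ=0.77805616; θ=atan2(y, x)=13.3940° ≈ 13.4°
Leg 2: φ1=1.1624451, φ2=-1.3660779, Δφ=-2.5285231, Δλ=2.6082427 rad; a=sin²(Δφ/2)+cosφ1·cosφ2·sin²(Δλ/2)=0.9840631008; c=2·atan2(√a, √(1-a))=2.888434301; dist=6371·c=18402.215 ≈ 18402.2 km; running total=32511.5 km
Leg 2 bearing: y=sinΔλ·cosφ2=0.10335761, x=cosφ1·sinφ2-sinφ1·cosφ2·cosΔλ=-0.22814220; θ=atan2(y, x)=155.6276° ≈ 155.6°
Leg 3: φ1=-1.3660779, φ2=0.1396525, Δφ=1.5057305, Δλ=-4.1397360 rad; a=sin²(Δφ/2)+cosφ1·cosφ2·sin²(Δλ/2)=0.6226880654; c=2·atan2(√a, √(1-a))=1.818703993; dist=6371·c=11586.963 ≈ 11587.0 km; running total=44098.5 km
Leg 3 bearing: y=sinΔλ·cosφ2=0.83228395, x=cosφ1·sinφ2-sinφ1·cosφ2·cosΔλ=-0.49708549; θ=atan2(y, x)=120.8480° ≈ 120.8°
Leg 4: φ1=0.1396525, φ2=0.1917227, Δφ=0.0520702, Δλ=2.4998037 rad; a=sin²(Δφ/2)+cosφ1·cosφ2·sin²(Δλ/2)=0.8760846373; c=2·atan2(√a, √(1-a))=2.422144168; dist=6371·c=15431.480 ≈ 15431.5 km; running total=59530.0 km
Leg 4 bearing: y=sinΔλ·cosφ2=0.58766099, x=cosφ1·sinφ2-sinφ1·cosφ2·cosΔλ=0.29815422; θ=atan2(y, x)=63.0987° ≈ 63.1°
Leg 5: φ1=0.1917227, φ2=-1.2521568, Δφ=-1.4438795, Δλ=2.2727276 rad; a=sin²(Δφ/2)+cosφ1·cosφ2·sin²(Δλ/2)=0.6897658779; c=2·atan2(√a, √(1-a))=1.960086458; dist=6371·c=12487.711 ≈ 12487.7 km; running total=72017.7 km
Leg 5 bearing: y=sinΔλ·cosφ2=0.23921562, x=cosφ1·sinφ2-sinφ1·cosφ2·cosΔλ=-0.89371782; θ=atan2(y, x)=165.0153° ≈ 165.0°
Leg 6: φ1=-1.2521568, φ2=-0.5293793, Δφ=0.7227775, Δλ=0.9907780 rad; a=sin²(Δφ/2)+cosφ1·cosφ2·sin²(Δλ/2)=0.1861180452; c=2·atan2(√a, √(1-a))=0.892119116; dist=6371·c=5683.691 ≈ 5683.7 km; running total=77701.4 km
Leg 6 bearing: y=sinΔλ·cosφ2=0.72195956, x=cosφ1·sinφ2-sinφ1·cosφ2·cosΔλ=0.29101007; θ=atan2(y, x)=68.0464° ≈ 68.0°
Leg 7: φ1=-0.5293793, φ2=1.3724606, Δφ=1.9018399, Δλ=-2.8074022 rad; a=sin²(Δφ/2)+cosφ1·cosφ2·sin²(Δλ/2)=0.8278782040; c=2·atan2(√a, √(1-a))=2.285980413; dist=6371·c=14563.981 ≈ 14564.0 km; running total=92265.4 km
Leg 7 bearing: y=sinΔλ·cosφ2=-0.06462933, x=cosφ1·sinφ2-sinφ1·cosφ2·cosΔλ=0.75220116; θ=atan2(y, x)=-4.9108° <0 so +360° → 355.0892° ≈ 355.1°

Leg 1: dist=14109.3 km, bearing=13.4°
Leg 2: dist=18402.2 km, bearing=155.6°
Leg 3: dist=11587.0 km, bearing=120.8°
Leg 4: dist=15431.5 km, bearing=63.1°
Leg 5: dist=12487.7 km, bearing=165.0°
Leg 6: dist=5683.7 km, bearing=68.0°
Leg 7: dist=14564.0 km, bearing=355.1°
Total: 92265.4 km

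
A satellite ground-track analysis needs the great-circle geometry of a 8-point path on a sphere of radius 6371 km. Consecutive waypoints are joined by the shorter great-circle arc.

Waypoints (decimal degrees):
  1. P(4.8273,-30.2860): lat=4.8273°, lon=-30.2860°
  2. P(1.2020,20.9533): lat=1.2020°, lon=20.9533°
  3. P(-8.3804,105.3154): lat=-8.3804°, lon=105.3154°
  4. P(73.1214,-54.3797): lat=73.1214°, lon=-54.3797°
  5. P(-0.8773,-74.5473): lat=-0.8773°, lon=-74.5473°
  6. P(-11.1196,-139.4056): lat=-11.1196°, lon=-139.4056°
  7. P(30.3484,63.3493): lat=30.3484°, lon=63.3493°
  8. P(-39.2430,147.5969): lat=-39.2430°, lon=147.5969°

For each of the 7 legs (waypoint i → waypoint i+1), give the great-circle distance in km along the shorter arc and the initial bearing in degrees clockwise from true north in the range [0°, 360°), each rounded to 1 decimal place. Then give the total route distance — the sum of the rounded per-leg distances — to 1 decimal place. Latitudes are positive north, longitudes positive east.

Leg 1: φ1=0.0842523, φ2=0.0209789, Δφ=-0.0632734, Δλ=0.8942945 rad; a=sin²(Δφ/2)+cosφ1·cosφ2·sin²(Δλ/2)=0.1872618100; c=2·atan2(√a, √(1-a))=0.895054390; dist=6371·c=5702.392 ≈ 5702.4 km; running total=5702.4 km
Leg 1 bearing: y=sinΔλ·cosφ2=0.77959599, x=cosφ1·sinφ2-sinφ1·cosφ2·cosΔλ=-0.03177086; θ=atan2(y, x)=92.3337° ≈ 92.3°
Leg 2: φ1=0.0209789, φ2=-0.1462656, Δφ=-0.1672444, Δλ=1.4723964 rad; a=sin²(Δφ/2)+cosφ1·cosφ2·sin²(Δλ/2)=0.4529432560; c=2·atan2(√a, √(1-a))=1.476543349; dist=6371·c=9407.058 ≈ 9407.1 km; running total=15109.5 km
Leg 2 bearing: y=sinΔλ·cosφ2=0.98453653, x=cosφ1·sinφ2-sinφ1·cosφ2·cosΔλ=-0.14775137; θ=atan2(y, x)=98.5348° ≈ 98.5°
Leg 3: φ1=-0.1462656, φ2=1.2762092, Δφ=1.4224748, Δλ=-2.7872053 rad; a=sin²(Δφ/2)+cosφ1·cosφ2·sin²(Δλ/2)=0.7044306080; c=2·atan2(√a, √(1-a))=1.992002189; dist=6371·c=12691.046 ≈ 12691.0 km; running total=27800.5 km
Leg 3 bearing: y=sinΔλ·cosφ2=-0.10075425, x=cosφ1·sinφ2-sinφ1·cosφ2·cosΔλ=0.90701769; θ=atan2(y, x)=-6.3386° <0 so +360° → 353.6614° ≈ 353.7°
Leg 4: φ1=1.2762092, φ2=-0.0153118, Δφ=-1.2915210, Δλ=-0.3519910 rad; a=sin²(Δφ/2)+cosφ1·cosφ2·sin²(Δλ/2)=0.3710701644; c=2·atan2(√a, √(1-a))=1.309990024; dist=6371·c=8345.946 ≈ 8345.9 km; running total=36146.4 km
Leg 4 bearing: y=sinΔλ·cosφ2=-0.34472702, x=cosφ1·sinφ2-sinφ1·cosφ2·cosΔλ=-0.90259164; θ=atan2(y, x)=-159.0966° <0 so +360° → 200.9034° ≈ 200.9°
Leg 5: φ1=-0.0153118, φ2=-0.1940736, Δφ=-0.1787619, Δλ=-1.1319909 rad; a=sin²(Δφ/2)+cosφ1·cosφ2·sin²(Δλ/2)=0.2901067896; c=2·atan2(√a, √(1-a))=1.137586337; dist=6371·c=7247.563 ≈ 7247.6 km; running total=43394.0 km
Leg 5 bearing: y=sinΔλ·cosφ2=-0.88826515, x=cosφ1·sinφ2-sinφ1·cosφ2·cosΔλ=-0.18645207; θ=atan2(y, x)=-101.8546° <0 so +360° → 258.1454° ≈ 258.1°
Leg 6: φ1=-0.1940736, φ2=0.5296795, Δφ=0.7237531, Δλ=3.5387406 rad; a=sin²(Δφ/2)+cosφ1·cosφ2·sin²(Δλ/2)=0.9391525927; c=2·atan2(√a, √(1-a))=2.643102009; dist=6371·c=16839.203 ≈ 16839.2 km; running total=60233.2 km
Leg 6 bearing: y=sinΔλ·cosφ2=-0.33378765, x=cosφ1·sinφ2-sinφ1·cosφ2·cosΔλ=0.34229491; θ=atan2(y, x)=-44.2791° <0 so +360° → 315.7209° ≈ 315.7°
Leg 7: φ1=0.5296795, φ2=-0.6849196, Δφ=-1.2145991, Δλ=1.4703980 rad; a=sin²(Δφ/2)+cosφ1·cosφ2·sin²(Δλ/2)=0.6263214772; c=2·atan2(√a, √(1-a))=1.826207180; dist=6371·c=11634.766 ≈ 11634.8 km; running total=71868.0 km
Leg 7 bearing: y=sinΔλ·cosφ2=0.77056996, x=cosφ1·sinφ2-sinφ1·cosφ2·cosΔλ=-0.58514398; θ=atan2(y, x)=127.2118° ≈ 127.2°

Leg 1: dist=5702.4 km, bearing=92.3°
Leg 2: dist=9407.1 km, bearing=98.5°
Leg 3: dist=12691.0 km, bearing=353.7°
Leg 4: dist=8345.9 km, bearing=200.9°
Leg 5: dist=7247.6 km, bearing=258.1°
Leg 6: dist=16839.2 km, bearing=315.7°
Leg 7: dist=11634.8 km, bearing=127.2°
Total: 71868.0 km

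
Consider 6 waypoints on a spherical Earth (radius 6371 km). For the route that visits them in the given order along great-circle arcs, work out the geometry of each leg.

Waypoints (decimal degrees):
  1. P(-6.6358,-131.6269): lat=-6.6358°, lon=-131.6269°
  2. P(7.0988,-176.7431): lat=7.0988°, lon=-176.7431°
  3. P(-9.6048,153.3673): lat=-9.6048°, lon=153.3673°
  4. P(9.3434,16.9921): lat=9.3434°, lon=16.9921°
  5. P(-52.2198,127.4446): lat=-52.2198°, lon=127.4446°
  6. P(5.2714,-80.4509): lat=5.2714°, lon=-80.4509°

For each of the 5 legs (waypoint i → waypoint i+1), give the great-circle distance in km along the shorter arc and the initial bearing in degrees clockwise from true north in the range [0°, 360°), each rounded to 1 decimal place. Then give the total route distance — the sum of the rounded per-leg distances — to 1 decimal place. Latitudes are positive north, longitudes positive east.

Leg 1: φ1=-0.1158166, φ2=0.1238974, Δφ=0.2397140, Δλ=-0.7874262 rad; a=sin²(Δφ/2)+cosφ1·cosφ2·sin²(Δλ/2)=0.1593549906; c=2·atan2(√a, √(1-a))=0.821272846; dist=6371·c=5232.329 ≈ 5232.3 km; running total=5232.3 km
Leg 1 bearing: y=sinΔλ·cosφ2=-0.70310810, x=cosφ1·sinφ2-sinφ1·cosφ2·cosΔλ=0.20367354; θ=atan2(y, x)=-73.8450° <0 so +360° → 286.1550° ≈ 286.2°
Leg 2: φ1=0.1238974, φ2=-0.1676354, Δφ=-0.2915328, Δλ=5.7615134 rad; a=sin²(Δφ/2)+cosφ1·cosφ2·sin²(Δλ/2)=0.0861692335; c=2·atan2(√a, √(1-a))=0.595868236; dist=6371·c=3796.277 ≈ 3796.3 km; running total=9028.6 km
Leg 2 bearing: y=sinΔλ·cosφ2=-0.49134481, x=cosφ1·sinφ2-sinφ1·cosφ2·cosΔλ=-0.27121331; θ=atan2(y, x)=-118.8979° <0 so +360° → 241.1021° ≈ 241.1°
Leg 3: φ1=-0.1676354, φ2=0.1630731, Δφ=0.3307085, Δλ=-2.3801963 rad; a=sin²(Δφ/2)+cosφ1·cosφ2·sin²(Δλ/2)=0.8656728155; c=2·atan2(√a, √(1-a))=2.391089242; dist=6371·c=15233.630 ≈ 15233.6 km; running total=24262.2 km
Leg 3 bearing: y=sinΔλ·cosφ2=-0.68077961, x=cosφ1·sinφ2-sinφ1·cosφ2·cosΔλ=0.04089860; θ=atan2(y, x)=-86.5620° <0 so +360° → 273.4380° ≈ 273.4°
Leg 4: φ1=0.1630731, φ2=-0.9114074, Δφ=-1.0744805, Δλ=1.9277598 rad; a=sin²(Δφ/2)+cosφ1·cosφ2·sin²(Δλ/2)=0.6697750470; c=2·atan2(√a, √(1-a))=1.917234859; dist=6371·c=12214.703 ≈ 12214.7 km; running total=36476.9 km
Leg 4 bearing: y=sinΔλ·cosφ2=0.57401486, x=cosφ1·sinφ2-sinφ1·cosφ2·cosΔλ=-0.74512594; θ=atan2(y, x)=142.3908° ≈ 142.4°
Leg 5: φ1=-0.9114074, φ2=0.0920033, Δφ=1.0034107, Δλ=-3.6284610 rad; a=sin²(Δφ/2)+cosφ1·cosφ2·sin²(Δλ/2)=0.8058855975; c=2·atan2(√a, √(1-a))=2.229094070; dist=6371·c=14201.558 ≈ 14201.6 km; running total=50678.5 km
Leg 5 bearing: y=sinΔλ·cosφ2=0.46588167, x=cosφ1·sinφ2-sinφ1·cosφ2·cosΔλ=-0.63928888; θ=atan2(y, x)=143.9173° ≈ 143.9°

Leg 1: dist=5232.3 km, bearing=286.2°
Leg 2: dist=3796.3 km, bearing=241.1°
Leg 3: dist=15233.6 km, bearing=273.4°
Leg 4: dist=12214.7 km, bearing=142.4°
Leg 5: dist=14201.6 km, bearing=143.9°
Total: 50678.5 km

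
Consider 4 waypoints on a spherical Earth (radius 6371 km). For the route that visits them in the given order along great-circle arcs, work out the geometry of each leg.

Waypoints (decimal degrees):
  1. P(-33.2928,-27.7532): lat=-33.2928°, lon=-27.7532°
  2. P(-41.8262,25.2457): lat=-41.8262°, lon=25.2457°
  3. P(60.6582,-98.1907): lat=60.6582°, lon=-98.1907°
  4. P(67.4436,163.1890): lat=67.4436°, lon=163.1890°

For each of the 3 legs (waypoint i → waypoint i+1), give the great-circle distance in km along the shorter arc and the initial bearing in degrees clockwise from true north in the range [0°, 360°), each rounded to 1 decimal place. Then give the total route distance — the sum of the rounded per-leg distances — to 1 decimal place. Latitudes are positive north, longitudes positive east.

Leg 1: dist=4691.3 km, bearing=117.6°
Leg 2: dist=15733.2 km, bearing=318.9°
Leg 3: dist=4339.6 km, bearing=323.0°
Total: 24764.1 km

Leg 1: φ1=-0.5810690, φ2=-0.7300049, Δφ=-0.1489359, Δλ=0.9250053 rad; a=sin²(Δφ/2)+cosφ1·cosφ2·sin²(Δλ/2)=0.1295393814; c=2·atan2(√a, √(1-a))=0.736355283; dist=6371·c=4691.320 ≈ 4691.3 km; running total=4691.3 km
Leg 1 bearing: y=sinΔλ·cosφ2=0.59511152, x=cosφ1·sinφ2-sinφ1·cosφ2·cosΔλ=-0.31125231; θ=atan2(y, x)=117.6102° ≈ 117.6°
Leg 2: φ1=-0.7300049, φ2=1.0586853, Δφ=1.7886902, Δλ=-2.1543716 rad; a=sin²(Δφ/2)+cosφ1·cosφ2·sin²(Δλ/2)=0.8912609208; c=2·atan2(√a, √(1-a))=2.469502248; dist=6371·c=15733.199 ≈ 15733.2 km; running total=20424.5 km
Leg 2 bearing: y=sinΔλ·cosφ2=-0.40891948, x=cosφ1·sinφ2-sinφ1·cosφ2·cosΔλ=0.46951510; θ=atan2(y, x)=-41.0539° <0 so +360° → 318.9461° ≈ 318.9°
Leg 3: φ1=1.0586853, φ2=1.1771129, Δφ=0.1184276, Δλ=4.5619364 rad; a=sin²(Δφ/2)+cosφ1·cosφ2·sin²(Δλ/2)=0.1115727564; c=2·atan2(√a, √(1-a))=0.681141433; dist=6371·c=4339.552 ≈ 4339.6 km; running total=24764.1 km
Leg 3 bearing: y=sinΔλ·cosφ2=-0.37925937, x=cosφ1·sinφ2-sinφ1·cosφ2·cosΔλ=0.50265240; θ=atan2(y, x)=-37.0351° <0 so +360° → 322.9649° ≈ 323.0°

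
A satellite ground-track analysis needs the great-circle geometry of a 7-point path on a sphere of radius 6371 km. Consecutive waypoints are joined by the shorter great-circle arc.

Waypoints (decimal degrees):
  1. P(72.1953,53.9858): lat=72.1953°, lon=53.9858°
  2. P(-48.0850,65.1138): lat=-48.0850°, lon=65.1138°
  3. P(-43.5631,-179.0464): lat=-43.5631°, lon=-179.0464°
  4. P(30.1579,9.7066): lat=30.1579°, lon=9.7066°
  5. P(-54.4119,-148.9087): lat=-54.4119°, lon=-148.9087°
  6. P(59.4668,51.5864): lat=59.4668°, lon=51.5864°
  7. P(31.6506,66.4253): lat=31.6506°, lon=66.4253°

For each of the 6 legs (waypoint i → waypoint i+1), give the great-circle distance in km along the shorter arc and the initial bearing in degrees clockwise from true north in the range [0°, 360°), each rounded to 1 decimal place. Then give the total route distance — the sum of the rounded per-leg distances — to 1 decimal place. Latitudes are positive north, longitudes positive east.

Leg 1: φ1=1.2600457, φ2=-0.8392416, Δφ=-2.0992873, Δλ=0.1942202 rad; a=sin²(Δφ/2)+cosφ1·cosφ2·sin²(Δλ/2)=0.7540356145; c=2·atan2(√a, √(1-a))=2.103740302; dist=6371·c=13402.929 ≈ 13402.9 km; running total=13402.9 km
Leg 1 bearing: y=sinΔλ·cosφ2=0.12893028, x=cosφ1·sinφ2-sinφ1·cosφ2·cosΔλ=-0.85161060; θ=atan2(y, x)=171.3910° ≈ 171.4°
Leg 2: φ1=-0.8392416, φ2=-0.7603195, Δφ=0.0789220, Δλ=-4.2613994 rad; a=sin²(Δφ/2)+cosφ1·cosφ2·sin²(Δλ/2)=0.3490790082; c=2·atan2(√a, √(1-a))=1.264172162; dist=6371·c=8054.041 ≈ 8054.0 km; running total=21456.9 km
Leg 2 bearing: y=sinΔλ·cosφ2=0.65216602, x=cosφ1·sinφ2-sinφ1·cosφ2·cosΔλ=-0.69539263; θ=atan2(y, x)=136.8373° ≈ 136.8°
Leg 3: φ1=-0.7603195, φ2=0.5263547, Δφ=1.2866742, Δλ=3.2943613 rad; a=sin²(Δφ/2)+cosφ1·cosφ2·sin²(Δλ/2)=0.9827289653; c=2·atan2(√a, √(1-a))=2.877991512; dist=6371·c=18335.684 ≈ 18335.7 km; running total=39792.6 km
Leg 3 bearing: y=sinΔλ·cosφ2=-0.13157735, x=cosφ1·sinφ2-sinφ1·cosφ2·cosΔλ=-0.22489639; θ=atan2(y, x)=-149.6699° <0 so +360° → 210.3301° ≈ 210.3°
Leg 4: φ1=0.5263547, φ2=-0.9496668, Δφ=-1.4760215, Δλ=-2.7683592 rad; a=sin²(Δφ/2)+cosφ1·cosφ2·sin²(Δλ/2)=0.9385454115; c=2·atan2(√a, √(1-a))=2.640567931; dist=6371·c=16823.058 ≈ 16823.1 km; running total=56615.7 km
Leg 4 bearing: y=sinΔλ·cosφ2=-0.21219684, x=cosφ1·sinφ2-sinφ1·cosφ2·cosΔλ=-0.43091088; θ=atan2(y, x)=-153.7826° <0 so +360° → 206.2174° ≈ 206.2°
Leg 5: φ1=-0.9496668, φ2=1.0378915, Δφ=1.9875583, Δλ=3.4992996 rad; a=sin²(Δφ/2)+cosφ1·cosφ2·sin²(Δλ/2)=0.9886982147; c=2·atan2(√a, √(1-a))=2.928570396; dist=6371·c=18657.922 ≈ 18657.9 km; running total=75273.6 km
Leg 5 bearing: y=sinΔλ·cosφ2=-0.17787780, x=cosφ1·sinφ2-sinφ1·cosφ2·cosΔλ=0.11426157; θ=atan2(y, x)=-57.2849° <0 so +360° → 302.7151° ≈ 302.7°
Leg 6: φ1=1.0378915, φ2=0.5524072, Δφ=-0.4854843, Δλ=0.2589877 rad; a=sin²(Δφ/2)+cosφ1·cosφ2·sin²(Δλ/2)=0.0649870251; c=2·atan2(√a, √(1-a))=0.515541373; dist=6371·c=3284.514 ≈ 3284.5 km; running total=78558.1 km
Leg 6 bearing: y=sinΔλ·cosφ2=0.21801047, x=cosφ1·sinφ2-sinφ1·cosφ2·cosΔλ=-0.44218354; θ=atan2(y, x)=153.7552° ≈ 153.8°

Leg 1: dist=13402.9 km, bearing=171.4°
Leg 2: dist=8054.0 km, bearing=136.8°
Leg 3: dist=18335.7 km, bearing=210.3°
Leg 4: dist=16823.1 km, bearing=206.2°
Leg 5: dist=18657.9 km, bearing=302.7°
Leg 6: dist=3284.5 km, bearing=153.8°
Total: 78558.1 km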